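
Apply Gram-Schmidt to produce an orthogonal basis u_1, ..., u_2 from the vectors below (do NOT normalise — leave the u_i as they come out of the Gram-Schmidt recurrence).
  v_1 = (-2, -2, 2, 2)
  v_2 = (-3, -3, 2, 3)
Orthogonal basis:
  u_1 = (-2, -2, 2, 2)
  u_2 = (-1/4, -1/4, -3/4, 1/4)

Apply the Gram-Schmidt recurrence
  u_1 = v_1
  u_i = v_i − Σ_{j<i} ((v_i · u_j) / (u_j · u_j)) · u_j.

Step by step this gives:
  u_1 = (-2, -2, 2, 2)
  u_2 = (-1/4, -1/4, -3/4, 1/4)

Orthogonality check:
  u_2 · u_1 = 0 (should be 0)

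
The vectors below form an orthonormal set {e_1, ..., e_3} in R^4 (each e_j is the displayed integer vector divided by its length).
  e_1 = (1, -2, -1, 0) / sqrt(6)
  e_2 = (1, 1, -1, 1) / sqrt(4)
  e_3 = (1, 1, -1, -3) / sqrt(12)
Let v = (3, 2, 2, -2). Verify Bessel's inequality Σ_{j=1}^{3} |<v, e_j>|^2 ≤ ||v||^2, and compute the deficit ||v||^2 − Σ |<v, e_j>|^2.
Σ |<v, e_j>|^2 = 17/2; ||v||^2 = 21; deficit = 25/2

Write each e_j = u_j / sqrt(<u_j, u_j>) where u_j is the displayed integer vector. Then <v, e_j> = <v, u_j> / sqrt(<u_j, u_j>), so |<v, e_j>|^2 = <v, u_j>^2 / <u_j, u_j>.
Coefficients: <v, e_1> = -3/sqrt(6), <v, e_2> = 1/sqrt(4), <v, e_3> = 9/sqrt(12).
Square and sum: Σ |<v, e_j>|^2 = 17/2.
Compute ||v||^2 = v·v = 21.
Deficit = 21 − 17/2 = 25/2 ≥ 0, confirming Bessel's inequality. (The deficit equals ||v − Σ <v,e_j> e_j||^2, the squared distance from v to span{e_j}.)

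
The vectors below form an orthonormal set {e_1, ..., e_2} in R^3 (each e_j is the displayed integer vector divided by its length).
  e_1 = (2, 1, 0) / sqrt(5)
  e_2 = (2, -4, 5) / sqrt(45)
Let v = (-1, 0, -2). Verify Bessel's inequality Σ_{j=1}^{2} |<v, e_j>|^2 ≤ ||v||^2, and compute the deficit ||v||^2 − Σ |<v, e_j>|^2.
Σ |<v, e_j>|^2 = 4; ||v||^2 = 5; deficit = 1

Write each e_j = u_j / sqrt(<u_j, u_j>) where u_j is the displayed integer vector. Then <v, e_j> = <v, u_j> / sqrt(<u_j, u_j>), so |<v, e_j>|^2 = <v, u_j>^2 / <u_j, u_j>.
Coefficients: <v, e_1> = -2/sqrt(5), <v, e_2> = -12/sqrt(45).
Square and sum: Σ |<v, e_j>|^2 = 4.
Compute ||v||^2 = v·v = 5.
Deficit = 5 − 4 = 1 ≥ 0, confirming Bessel's inequality. (The deficit equals ||v − Σ <v,e_j> e_j||^2, the squared distance from v to span{e_j}.)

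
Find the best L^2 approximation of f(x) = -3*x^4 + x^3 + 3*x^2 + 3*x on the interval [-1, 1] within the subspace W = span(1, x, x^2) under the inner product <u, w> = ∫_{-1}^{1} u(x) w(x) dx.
g(x) = 3*x^2/7 + 18*x/5 + 9/35

The best approximation g ∈ W is the orthogonal projection of f onto W. Writing g = a_0 + a_1 x + a_2 x^2, the coefficients solve the normal equations G · a = b where
  G_{ij} = <φ_i, φ_j> and b_i = <f, φ_i>, with φ_0 = 1, φ_1 = x, φ_2 = x^2.
G =
  [2, 0, 2/3]
  [0, 2/3, 0]
  [2/3, 0, 2/5],
b = (4/5, 12/5, 12/35).
Solving gives a_0 = 9/35, a_1 = 18/5, a_2 = 3/7, so
  g(x) = 3*x^2/7 + 18*x/5 + 9/35.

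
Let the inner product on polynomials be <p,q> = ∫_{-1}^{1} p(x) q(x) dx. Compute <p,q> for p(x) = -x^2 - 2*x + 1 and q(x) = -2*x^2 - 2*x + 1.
<p,q> = 52/15

Expand the product: p(x)·q(x) = 2*x^4 + 6*x^3 + x^2 - 4*x + 1.
∫_{-1}^{1} of each monomial x^k gives [2/(k+1) if k even, 0 if k odd]. Integrating term-by-term (or equivalently evaluating the antiderivative F(x) = 2*x^5/5 + 3*x^4/2 + x^3/3 - 2*x^2 + x at the endpoints):
  F(1) − F(−1) = 37/30 − (-67/30) = 52/15.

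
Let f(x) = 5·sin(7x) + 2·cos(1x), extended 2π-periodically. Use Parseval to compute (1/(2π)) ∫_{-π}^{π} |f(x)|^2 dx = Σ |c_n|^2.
Σ |c_n|^2 = 29/2

Expand |f|^2 and use orthogonality of {sin(nx), cos(mx)} on [-π, π]:
  ∫_{-π}^{π} sin(nx)^2 dx = π, ∫ cos(mx)^2 dx = π, and cross terms integrate to 0.
So ∫_{-π}^{π} f(x)^2 dx = 5^2 · π + 2^2 · π = (25 + 4)π.
Divide by 2π: (25 + 4)/2 = 29/2.
By Parseval, this equals Σ |c_n|^2.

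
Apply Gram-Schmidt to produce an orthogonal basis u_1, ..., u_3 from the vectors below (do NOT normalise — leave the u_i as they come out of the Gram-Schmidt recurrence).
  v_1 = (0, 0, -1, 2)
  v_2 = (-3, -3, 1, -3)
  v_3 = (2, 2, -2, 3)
Orthogonal basis:
  u_1 = (0, 0, -1, 2)
  u_2 = (-3, -3, -2/5, -1/5)
  u_3 = (5/91, 5/91, -60/91, -30/91)

Apply the Gram-Schmidt recurrence
  u_1 = v_1
  u_i = v_i − Σ_{j<i} ((v_i · u_j) / (u_j · u_j)) · u_j.

Step by step this gives:
  u_1 = (0, 0, -1, 2)
  u_2 = (-3, -3, -2/5, -1/5)
  u_3 = (5/91, 5/91, -60/91, -30/91)

Orthogonality check:
  u_2 · u_1 = 0 (should be 0)
  u_3 · u_1 = 0 (should be 0)
  u_3 · u_2 = 0 (should be 0)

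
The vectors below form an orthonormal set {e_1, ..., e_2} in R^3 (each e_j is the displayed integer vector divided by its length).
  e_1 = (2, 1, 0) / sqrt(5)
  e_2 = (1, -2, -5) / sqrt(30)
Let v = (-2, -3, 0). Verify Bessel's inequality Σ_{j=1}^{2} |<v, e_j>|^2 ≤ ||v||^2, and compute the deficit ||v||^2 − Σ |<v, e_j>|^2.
Σ |<v, e_j>|^2 = 31/3; ||v||^2 = 13; deficit = 8/3

Write each e_j = u_j / sqrt(<u_j, u_j>) where u_j is the displayed integer vector. Then <v, e_j> = <v, u_j> / sqrt(<u_j, u_j>), so |<v, e_j>|^2 = <v, u_j>^2 / <u_j, u_j>.
Coefficients: <v, e_1> = -7/sqrt(5), <v, e_2> = 4/sqrt(30).
Square and sum: Σ |<v, e_j>|^2 = 31/3.
Compute ||v||^2 = v·v = 13.
Deficit = 13 − 31/3 = 8/3 ≥ 0, confirming Bessel's inequality. (The deficit equals ||v − Σ <v,e_j> e_j||^2, the squared distance from v to span{e_j}.)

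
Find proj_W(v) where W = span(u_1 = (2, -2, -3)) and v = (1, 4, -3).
proj_W(v) = (6/17, -6/17, -9/17)

Set up U = [u_1 | ... | u_1] ∈ R^(3×1). The projector onto W = col(U) is P = U (U^T U)^(-1) U^T.
Compute U^T U =
  [17],
and U^T v = (3).
Solve U^T U · c = U^T v for the coefficients: c = (3/17). The projection is proj_W(v) = U c.
Check: (v - proj_W(v)) · u_1 = 0  (should be 0).
Result: proj_W(v) = (6/17, -6/17, -9/17).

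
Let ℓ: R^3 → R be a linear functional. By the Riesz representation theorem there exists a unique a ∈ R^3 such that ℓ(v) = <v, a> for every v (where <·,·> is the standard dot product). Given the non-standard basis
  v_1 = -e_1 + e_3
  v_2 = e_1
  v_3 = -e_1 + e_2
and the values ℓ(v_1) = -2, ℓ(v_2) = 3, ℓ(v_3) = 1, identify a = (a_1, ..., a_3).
a = (3, 4, 1)

Write a = (a_1, ..., a_3) in the standard basis. For each basis vector v_i, ℓ(v_i) = <v_i, a> is a linear equation in the a_j's. Collect the n equations into a matrix system V a = ℓ, where row i of V is v_i (expressed in the standard basis). Since V is invertible (lower-triangular with 1s on the diagonal, up to permutation), solve by back-substitution:
  V =
[[-1, 0, 1],
 [1, 0, 0],
 [-1, 1, 0]]
  V a = (-2, 3, 1)
Solving gives a = (3, 4, 1).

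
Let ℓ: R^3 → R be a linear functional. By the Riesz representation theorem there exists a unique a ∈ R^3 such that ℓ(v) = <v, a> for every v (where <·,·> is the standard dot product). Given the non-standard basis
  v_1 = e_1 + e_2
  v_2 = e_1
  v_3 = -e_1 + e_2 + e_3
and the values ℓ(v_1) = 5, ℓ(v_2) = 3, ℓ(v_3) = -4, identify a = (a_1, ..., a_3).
a = (3, 2, -3)

Write a = (a_1, ..., a_3) in the standard basis. For each basis vector v_i, ℓ(v_i) = <v_i, a> is a linear equation in the a_j's. Collect the n equations into a matrix system V a = ℓ, where row i of V is v_i (expressed in the standard basis). Since V is invertible (lower-triangular with 1s on the diagonal, up to permutation), solve by back-substitution:
  V =
[[1, 1, 0],
 [1, 0, 0],
 [-1, 1, 1]]
  V a = (5, 3, -4)
Solving gives a = (3, 2, -3).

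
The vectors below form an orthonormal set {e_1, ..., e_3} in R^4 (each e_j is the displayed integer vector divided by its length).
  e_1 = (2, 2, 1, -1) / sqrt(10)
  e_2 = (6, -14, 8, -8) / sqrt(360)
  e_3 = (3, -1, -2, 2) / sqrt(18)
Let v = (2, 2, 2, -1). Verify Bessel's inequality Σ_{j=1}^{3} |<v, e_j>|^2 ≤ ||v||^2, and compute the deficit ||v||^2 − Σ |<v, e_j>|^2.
Σ |<v, e_j>|^2 = 25/2; ||v||^2 = 13; deficit = 1/2

Write each e_j = u_j / sqrt(<u_j, u_j>) where u_j is the displayed integer vector. Then <v, e_j> = <v, u_j> / sqrt(<u_j, u_j>), so |<v, e_j>|^2 = <v, u_j>^2 / <u_j, u_j>.
Coefficients: <v, e_1> = 11/sqrt(10), <v, e_2> = 8/sqrt(360), <v, e_3> = -2/sqrt(18).
Square and sum: Σ |<v, e_j>|^2 = 25/2.
Compute ||v||^2 = v·v = 13.
Deficit = 13 − 25/2 = 1/2 ≥ 0, confirming Bessel's inequality. (The deficit equals ||v − Σ <v,e_j> e_j||^2, the squared distance from v to span{e_j}.)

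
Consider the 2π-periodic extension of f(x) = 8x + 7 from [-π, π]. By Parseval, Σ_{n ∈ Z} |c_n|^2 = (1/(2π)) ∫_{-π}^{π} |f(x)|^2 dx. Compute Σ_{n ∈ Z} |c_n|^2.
Σ |c_n|^2 = 64π^2/3 + 49

Expand and integrate term by term over [-π, π]:
  ∫ (8x)^2 dx = 64·(2π^3/3); ∫ 2·8·(7)·x dx = 0 (odd integrand); ∫ 7^2 dx = 49·2π.
So (1/(2π)) ∫_{-π}^{π} (8x + 7)^2 dx = 64π^2/3 + 49 = 64π^2/3 + 49.
Parseval ⇒ Σ |c_n|^2 = 64π^2/3 + 49.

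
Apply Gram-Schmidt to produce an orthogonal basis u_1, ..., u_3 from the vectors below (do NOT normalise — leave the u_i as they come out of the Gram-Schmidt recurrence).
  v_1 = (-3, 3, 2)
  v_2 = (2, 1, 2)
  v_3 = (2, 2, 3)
Orthogonal basis:
  u_1 = (-3, 3, 2)
  u_2 = (47/22, 19/22, 21/11)
  u_3 = (4/197, 10/197, -9/197)

Apply the Gram-Schmidt recurrence
  u_1 = v_1
  u_i = v_i − Σ_{j<i} ((v_i · u_j) / (u_j · u_j)) · u_j.

Step by step this gives:
  u_1 = (-3, 3, 2)
  u_2 = (47/22, 19/22, 21/11)
  u_3 = (4/197, 10/197, -9/197)

Orthogonality check:
  u_2 · u_1 = 0 (should be 0)
  u_3 · u_1 = 0 (should be 0)
  u_3 · u_2 = 0 (should be 0)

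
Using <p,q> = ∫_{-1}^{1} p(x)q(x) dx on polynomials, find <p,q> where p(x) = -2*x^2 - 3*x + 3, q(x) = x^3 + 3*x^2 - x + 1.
<p,q> = 136/15

Expand the product: p(x)·q(x) = -2*x^5 - 9*x^4 - 4*x^3 + 10*x^2 - 6*x + 3.
∫_{-1}^{1} of each monomial x^k gives [2/(k+1) if k even, 0 if k odd]. Integrating term-by-term (or equivalently evaluating the antiderivative F(x) = -x^6/3 - 9*x^5/5 - x^4 + 10*x^3/3 - 3*x^2 + 3*x at the endpoints):
  F(1) − F(−1) = 1/5 − (-133/15) = 136/15.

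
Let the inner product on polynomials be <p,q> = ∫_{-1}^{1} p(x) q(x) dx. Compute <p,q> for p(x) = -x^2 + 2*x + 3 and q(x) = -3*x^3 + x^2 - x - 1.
<p,q> = -112/15

Expand the product: p(x)·q(x) = 3*x^5 - 7*x^4 - 6*x^3 + 2*x^2 - 5*x - 3.
∫_{-1}^{1} of each monomial x^k gives [2/(k+1) if k even, 0 if k odd]. Integrating term-by-term (or equivalently evaluating the antiderivative F(x) = x^6/2 - 7*x^5/5 - 3*x^4/2 + 2*x^3/3 - 5*x^2/2 - 3*x at the endpoints):
  F(1) − F(−1) = -217/30 − (7/30) = -112/15.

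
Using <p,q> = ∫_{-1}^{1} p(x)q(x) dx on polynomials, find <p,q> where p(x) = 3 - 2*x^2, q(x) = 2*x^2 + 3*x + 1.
<p,q> = 106/15

Expand the product: p(x)·q(x) = -4*x^4 - 6*x^3 + 4*x^2 + 9*x + 3.
∫_{-1}^{1} of each monomial x^k gives [2/(k+1) if k even, 0 if k odd]. Integrating term-by-term (or equivalently evaluating the antiderivative F(x) = -4*x^5/5 - 3*x^4/2 + 4*x^3/3 + 9*x^2/2 + 3*x at the endpoints):
  F(1) − F(−1) = 98/15 − (-8/15) = 106/15.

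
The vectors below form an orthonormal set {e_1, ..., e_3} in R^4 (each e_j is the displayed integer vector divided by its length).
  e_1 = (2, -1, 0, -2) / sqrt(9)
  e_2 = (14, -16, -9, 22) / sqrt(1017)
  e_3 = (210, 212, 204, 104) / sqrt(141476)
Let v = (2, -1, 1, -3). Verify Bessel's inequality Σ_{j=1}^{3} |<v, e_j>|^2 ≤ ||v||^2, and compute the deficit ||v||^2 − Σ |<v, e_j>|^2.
Σ |<v, e_j>|^2 = 4526/313; ||v||^2 = 15; deficit = 169/313

Write each e_j = u_j / sqrt(<u_j, u_j>) where u_j is the displayed integer vector. Then <v, e_j> = <v, u_j> / sqrt(<u_j, u_j>), so |<v, e_j>|^2 = <v, u_j>^2 / <u_j, u_j>.
Coefficients: <v, e_1> = 11/sqrt(9), <v, e_2> = -31/sqrt(1017), <v, e_3> = 100/sqrt(141476).
Square and sum: Σ |<v, e_j>|^2 = 4526/313.
Compute ||v||^2 = v·v = 15.
Deficit = 15 − 4526/313 = 169/313 ≥ 0, confirming Bessel's inequality. (The deficit equals ||v − Σ <v,e_j> e_j||^2, the squared distance from v to span{e_j}.)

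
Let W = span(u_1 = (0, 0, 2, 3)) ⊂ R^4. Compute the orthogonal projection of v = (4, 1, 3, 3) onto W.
proj_W(v) = (0, 0, 30/13, 45/13)

Set up U = [u_1 | ... | u_1] ∈ R^(4×1). The projector onto W = col(U) is P = U (U^T U)^(-1) U^T.
Compute U^T U =
  [13],
and U^T v = (15).
Solve U^T U · c = U^T v for the coefficients: c = (15/13). The projection is proj_W(v) = U c.
Check: (v - proj_W(v)) · u_1 = 0  (should be 0).
Result: proj_W(v) = (0, 0, 30/13, 45/13).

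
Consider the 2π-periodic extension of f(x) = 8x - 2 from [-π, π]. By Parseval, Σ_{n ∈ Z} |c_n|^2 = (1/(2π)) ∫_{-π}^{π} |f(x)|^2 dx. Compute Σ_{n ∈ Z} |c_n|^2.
Σ |c_n|^2 = 64π^2/3 + 4

Expand and integrate term by term over [-π, π]:
  ∫ (8x)^2 dx = 64·(2π^3/3); ∫ 2·8·(-2)·x dx = 0 (odd integrand); ∫ (-2)^2 dx = 4·2π.
So (1/(2π)) ∫_{-π}^{π} (8x - 2)^2 dx = 64π^2/3 + 4 = 64π^2/3 + 4.
Parseval ⇒ Σ |c_n|^2 = 64π^2/3 + 4.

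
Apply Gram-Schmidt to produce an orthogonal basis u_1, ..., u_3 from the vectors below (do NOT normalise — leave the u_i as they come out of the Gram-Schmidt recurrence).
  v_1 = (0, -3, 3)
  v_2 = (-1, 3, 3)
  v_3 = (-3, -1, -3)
Orthogonal basis:
  u_1 = (0, -3, 3)
  u_2 = (-1, 3, 3)
  u_3 = (-66/19, -11/19, -11/19)

Apply the Gram-Schmidt recurrence
  u_1 = v_1
  u_i = v_i − Σ_{j<i} ((v_i · u_j) / (u_j · u_j)) · u_j.

Step by step this gives:
  u_1 = (0, -3, 3)
  u_2 = (-1, 3, 3)
  u_3 = (-66/19, -11/19, -11/19)

Orthogonality check:
  u_2 · u_1 = 0 (should be 0)
  u_3 · u_1 = 0 (should be 0)
  u_3 · u_2 = 0 (should be 0)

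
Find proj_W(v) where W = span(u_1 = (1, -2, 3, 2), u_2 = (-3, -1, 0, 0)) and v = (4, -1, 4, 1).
proj_W(v) = (723/179, -200/179, 567/179, 378/179)

Set up U = [u_1 | ... | u_2] ∈ R^(4×2). The projector onto W = col(U) is P = U (U^T U)^(-1) U^T.
Compute U^T U =
  [18, -1]
  [-1, 10],
and U^T v = (20, -11).
Solve U^T U · c = U^T v for the coefficients: c = (189/179, -178/179). The projection is proj_W(v) = U c.
Check: (v - proj_W(v)) · u_1 = 0  (should be 0).
Check: (v - proj_W(v)) · u_2 = 0  (should be 0).
Result: proj_W(v) = (723/179, -200/179, 567/179, 378/179).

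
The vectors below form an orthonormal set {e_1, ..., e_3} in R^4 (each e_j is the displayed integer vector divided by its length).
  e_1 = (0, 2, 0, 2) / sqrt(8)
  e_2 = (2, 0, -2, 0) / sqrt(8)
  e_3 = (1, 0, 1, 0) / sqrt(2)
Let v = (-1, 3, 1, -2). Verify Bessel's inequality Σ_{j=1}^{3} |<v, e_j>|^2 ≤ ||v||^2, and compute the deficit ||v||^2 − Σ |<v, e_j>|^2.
Σ |<v, e_j>|^2 = 5/2; ||v||^2 = 15; deficit = 25/2

Write each e_j = u_j / sqrt(<u_j, u_j>) where u_j is the displayed integer vector. Then <v, e_j> = <v, u_j> / sqrt(<u_j, u_j>), so |<v, e_j>|^2 = <v, u_j>^2 / <u_j, u_j>.
Coefficients: <v, e_1> = 2/sqrt(8), <v, e_2> = -4/sqrt(8), <v, e_3> = 0/sqrt(2).
Square and sum: Σ |<v, e_j>|^2 = 5/2.
Compute ||v||^2 = v·v = 15.
Deficit = 15 − 5/2 = 25/2 ≥ 0, confirming Bessel's inequality. (The deficit equals ||v − Σ <v,e_j> e_j||^2, the squared distance from v to span{e_j}.)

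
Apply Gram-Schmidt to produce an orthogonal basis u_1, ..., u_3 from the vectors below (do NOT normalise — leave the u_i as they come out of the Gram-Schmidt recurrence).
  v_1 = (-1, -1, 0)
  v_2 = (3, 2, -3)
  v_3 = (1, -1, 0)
Orthogonal basis:
  u_1 = (-1, -1, 0)
  u_2 = (1/2, -1/2, -3)
  u_3 = (18/19, -18/19, 6/19)

Apply the Gram-Schmidt recurrence
  u_1 = v_1
  u_i = v_i − Σ_{j<i} ((v_i · u_j) / (u_j · u_j)) · u_j.

Step by step this gives:
  u_1 = (-1, -1, 0)
  u_2 = (1/2, -1/2, -3)
  u_3 = (18/19, -18/19, 6/19)

Orthogonality check:
  u_2 · u_1 = 0 (should be 0)
  u_3 · u_1 = 0 (should be 0)
  u_3 · u_2 = 0 (should be 0)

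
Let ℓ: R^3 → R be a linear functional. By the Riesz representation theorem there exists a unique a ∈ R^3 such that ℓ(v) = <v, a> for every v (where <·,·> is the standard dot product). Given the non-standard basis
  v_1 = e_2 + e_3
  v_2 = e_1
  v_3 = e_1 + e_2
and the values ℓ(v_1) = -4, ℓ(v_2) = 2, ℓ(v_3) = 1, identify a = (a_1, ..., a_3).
a = (2, -1, -3)

Write a = (a_1, ..., a_3) in the standard basis. For each basis vector v_i, ℓ(v_i) = <v_i, a> is a linear equation in the a_j's. Collect the n equations into a matrix system V a = ℓ, where row i of V is v_i (expressed in the standard basis). Since V is invertible (lower-triangular with 1s on the diagonal, up to permutation), solve by back-substitution:
  V =
[[0, 1, 1],
 [1, 0, 0],
 [1, 1, 0]]
  V a = (-4, 2, 1)
Solving gives a = (2, -1, -3).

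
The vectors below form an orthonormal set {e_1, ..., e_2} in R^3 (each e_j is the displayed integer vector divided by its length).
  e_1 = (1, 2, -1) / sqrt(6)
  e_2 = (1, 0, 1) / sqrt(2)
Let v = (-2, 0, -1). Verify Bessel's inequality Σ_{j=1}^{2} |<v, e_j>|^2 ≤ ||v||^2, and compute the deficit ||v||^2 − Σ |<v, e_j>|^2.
Σ |<v, e_j>|^2 = 14/3; ||v||^2 = 5; deficit = 1/3

Write each e_j = u_j / sqrt(<u_j, u_j>) where u_j is the displayed integer vector. Then <v, e_j> = <v, u_j> / sqrt(<u_j, u_j>), so |<v, e_j>|^2 = <v, u_j>^2 / <u_j, u_j>.
Coefficients: <v, e_1> = -1/sqrt(6), <v, e_2> = -3/sqrt(2).
Square and sum: Σ |<v, e_j>|^2 = 14/3.
Compute ||v||^2 = v·v = 5.
Deficit = 5 − 14/3 = 1/3 ≥ 0, confirming Bessel's inequality. (The deficit equals ||v − Σ <v,e_j> e_j||^2, the squared distance from v to span{e_j}.)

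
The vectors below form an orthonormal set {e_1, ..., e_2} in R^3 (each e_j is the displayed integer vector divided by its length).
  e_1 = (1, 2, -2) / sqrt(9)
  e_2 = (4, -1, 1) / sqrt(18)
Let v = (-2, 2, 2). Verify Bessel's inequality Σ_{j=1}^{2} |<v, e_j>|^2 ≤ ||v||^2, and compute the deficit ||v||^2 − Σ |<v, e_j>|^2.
Σ |<v, e_j>|^2 = 4; ||v||^2 = 12; deficit = 8

Write each e_j = u_j / sqrt(<u_j, u_j>) where u_j is the displayed integer vector. Then <v, e_j> = <v, u_j> / sqrt(<u_j, u_j>), so |<v, e_j>|^2 = <v, u_j>^2 / <u_j, u_j>.
Coefficients: <v, e_1> = -2/sqrt(9), <v, e_2> = -8/sqrt(18).
Square and sum: Σ |<v, e_j>|^2 = 4.
Compute ||v||^2 = v·v = 12.
Deficit = 12 − 4 = 8 ≥ 0, confirming Bessel's inequality. (The deficit equals ||v − Σ <v,e_j> e_j||^2, the squared distance from v to span{e_j}.)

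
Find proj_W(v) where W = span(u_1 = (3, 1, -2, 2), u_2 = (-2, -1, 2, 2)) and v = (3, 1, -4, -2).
proj_W(v) = (127/37, 293/185, -586/185, -78/37)

Set up U = [u_1 | ... | u_2] ∈ R^(4×2). The projector onto W = col(U) is P = U (U^T U)^(-1) U^T.
Compute U^T U =
  [18, -7]
  [-7, 13],
and U^T v = (14, -19).
Solve U^T U · c = U^T v for the coefficients: c = (49/185, -244/185). The projection is proj_W(v) = U c.
Check: (v - proj_W(v)) · u_1 = 0  (should be 0).
Check: (v - proj_W(v)) · u_2 = 0  (should be 0).
Result: proj_W(v) = (127/37, 293/185, -586/185, -78/37).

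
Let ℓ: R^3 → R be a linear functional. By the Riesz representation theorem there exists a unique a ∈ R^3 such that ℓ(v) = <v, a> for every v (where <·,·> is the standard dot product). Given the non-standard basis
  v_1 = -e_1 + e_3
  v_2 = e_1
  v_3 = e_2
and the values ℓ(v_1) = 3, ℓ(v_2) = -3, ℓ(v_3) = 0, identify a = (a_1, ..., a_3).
a = (-3, 0, 0)

Write a = (a_1, ..., a_3) in the standard basis. For each basis vector v_i, ℓ(v_i) = <v_i, a> is a linear equation in the a_j's. Collect the n equations into a matrix system V a = ℓ, where row i of V is v_i (expressed in the standard basis). Since V is invertible (lower-triangular with 1s on the diagonal, up to permutation), solve by back-substitution:
  V =
[[-1, 0, 1],
 [1, 0, 0],
 [0, 1, 0]]
  V a = (3, -3, 0)
Solving gives a = (-3, 0, 0).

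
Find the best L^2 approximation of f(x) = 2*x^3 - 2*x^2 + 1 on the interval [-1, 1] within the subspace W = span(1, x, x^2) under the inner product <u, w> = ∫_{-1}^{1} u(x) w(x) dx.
g(x) = -2*x^2 + 6*x/5 + 1

The best approximation g ∈ W is the orthogonal projection of f onto W. Writing g = a_0 + a_1 x + a_2 x^2, the coefficients solve the normal equations G · a = b where
  G_{ij} = <φ_i, φ_j> and b_i = <f, φ_i>, with φ_0 = 1, φ_1 = x, φ_2 = x^2.
G =
  [2, 0, 2/3]
  [0, 2/3, 0]
  [2/3, 0, 2/5],
b = (2/3, 4/5, -2/15).
Solving gives a_0 = 1, a_1 = 6/5, a_2 = -2, so
  g(x) = -2*x^2 + 6*x/5 + 1.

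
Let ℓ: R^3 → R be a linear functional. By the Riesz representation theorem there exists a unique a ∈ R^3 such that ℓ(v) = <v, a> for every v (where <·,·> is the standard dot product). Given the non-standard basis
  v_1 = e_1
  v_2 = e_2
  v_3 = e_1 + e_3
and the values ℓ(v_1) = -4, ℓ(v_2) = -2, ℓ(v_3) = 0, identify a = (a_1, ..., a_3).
a = (-4, -2, 4)

Write a = (a_1, ..., a_3) in the standard basis. For each basis vector v_i, ℓ(v_i) = <v_i, a> is a linear equation in the a_j's. Collect the n equations into a matrix system V a = ℓ, where row i of V is v_i (expressed in the standard basis). Since V is invertible (lower-triangular with 1s on the diagonal, up to permutation), solve by back-substitution:
  V =
[[1, 0, 0],
 [0, 1, 0],
 [1, 0, 1]]
  V a = (-4, -2, 0)
Solving gives a = (-4, -2, 4).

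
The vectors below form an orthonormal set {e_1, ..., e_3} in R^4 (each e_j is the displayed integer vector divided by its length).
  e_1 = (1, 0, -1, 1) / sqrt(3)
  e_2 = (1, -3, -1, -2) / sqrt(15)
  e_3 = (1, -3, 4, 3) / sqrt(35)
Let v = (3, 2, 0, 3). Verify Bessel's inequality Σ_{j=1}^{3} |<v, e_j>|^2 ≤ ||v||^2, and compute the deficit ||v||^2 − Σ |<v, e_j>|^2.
Σ |<v, e_j>|^2 = 129/7; ||v||^2 = 22; deficit = 25/7

Write each e_j = u_j / sqrt(<u_j, u_j>) where u_j is the displayed integer vector. Then <v, e_j> = <v, u_j> / sqrt(<u_j, u_j>), so |<v, e_j>|^2 = <v, u_j>^2 / <u_j, u_j>.
Coefficients: <v, e_1> = 6/sqrt(3), <v, e_2> = -9/sqrt(15), <v, e_3> = 6/sqrt(35).
Square and sum: Σ |<v, e_j>|^2 = 129/7.
Compute ||v||^2 = v·v = 22.
Deficit = 22 − 129/7 = 25/7 ≥ 0, confirming Bessel's inequality. (The deficit equals ||v − Σ <v,e_j> e_j||^2, the squared distance from v to span{e_j}.)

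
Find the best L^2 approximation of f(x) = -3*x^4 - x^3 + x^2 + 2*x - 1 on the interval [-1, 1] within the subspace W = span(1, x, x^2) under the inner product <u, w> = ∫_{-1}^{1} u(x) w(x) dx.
g(x) = -11*x^2/7 + 7*x/5 - 26/35

The best approximation g ∈ W is the orthogonal projection of f onto W. Writing g = a_0 + a_1 x + a_2 x^2, the coefficients solve the normal equations G · a = b where
  G_{ij} = <φ_i, φ_j> and b_i = <f, φ_i>, with φ_0 = 1, φ_1 = x, φ_2 = x^2.
G =
  [2, 0, 2/3]
  [0, 2/3, 0]
  [2/3, 0, 2/5],
b = (-38/15, 14/15, -118/105).
Solving gives a_0 = -26/35, a_1 = 7/5, a_2 = -11/7, so
  g(x) = -11*x^2/7 + 7*x/5 - 26/35.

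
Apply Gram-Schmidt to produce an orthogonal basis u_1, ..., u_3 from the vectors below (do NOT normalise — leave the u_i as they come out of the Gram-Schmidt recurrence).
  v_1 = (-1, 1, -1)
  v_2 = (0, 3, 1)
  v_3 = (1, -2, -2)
Orthogonal basis:
  u_1 = (-1, 1, -1)
  u_2 = (2/3, 7/3, 5/3)
  u_3 = (16/13, 4/13, -12/13)

Apply the Gram-Schmidt recurrence
  u_1 = v_1
  u_i = v_i − Σ_{j<i} ((v_i · u_j) / (u_j · u_j)) · u_j.

Step by step this gives:
  u_1 = (-1, 1, -1)
  u_2 = (2/3, 7/3, 5/3)
  u_3 = (16/13, 4/13, -12/13)

Orthogonality check:
  u_2 · u_1 = 0 (should be 0)
  u_3 · u_1 = 0 (should be 0)
  u_3 · u_2 = 0 (should be 0)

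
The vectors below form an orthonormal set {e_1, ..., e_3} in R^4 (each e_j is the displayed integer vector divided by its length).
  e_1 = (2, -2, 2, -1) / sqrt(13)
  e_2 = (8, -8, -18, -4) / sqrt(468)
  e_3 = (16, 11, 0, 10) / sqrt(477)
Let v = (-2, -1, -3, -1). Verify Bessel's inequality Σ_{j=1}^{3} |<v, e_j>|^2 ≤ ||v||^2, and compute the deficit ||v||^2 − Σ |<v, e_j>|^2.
Σ |<v, e_j>|^2 = 15; ||v||^2 = 15; deficit = 0

Write each e_j = u_j / sqrt(<u_j, u_j>) where u_j is the displayed integer vector. Then <v, e_j> = <v, u_j> / sqrt(<u_j, u_j>), so |<v, e_j>|^2 = <v, u_j>^2 / <u_j, u_j>.
Coefficients: <v, e_1> = -7/sqrt(13), <v, e_2> = 50/sqrt(468), <v, e_3> = -53/sqrt(477).
Square and sum: Σ |<v, e_j>|^2 = 15.
Compute ||v||^2 = v·v = 15.
Deficit = 15 − 15 = 0 ≥ 0, confirming Bessel's inequality. (The deficit equals ||v − Σ <v,e_j> e_j||^2, the squared distance from v to span{e_j}.)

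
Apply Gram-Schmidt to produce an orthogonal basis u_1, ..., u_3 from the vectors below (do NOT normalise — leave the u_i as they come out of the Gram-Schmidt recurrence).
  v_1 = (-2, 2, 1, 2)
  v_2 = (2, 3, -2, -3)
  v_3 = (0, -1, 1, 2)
Orthogonal basis:
  u_1 = (-2, 2, 1, 2)
  u_2 = (14/13, 51/13, -20/13, -27/13)
  u_3 = (137/151, 49/302, 20/151, 205/302)

Apply the Gram-Schmidt recurrence
  u_1 = v_1
  u_i = v_i − Σ_{j<i} ((v_i · u_j) / (u_j · u_j)) · u_j.

Step by step this gives:
  u_1 = (-2, 2, 1, 2)
  u_2 = (14/13, 51/13, -20/13, -27/13)
  u_3 = (137/151, 49/302, 20/151, 205/302)

Orthogonality check:
  u_2 · u_1 = 0 (should be 0)
  u_3 · u_1 = 0 (should be 0)
  u_3 · u_2 = 0 (should be 0)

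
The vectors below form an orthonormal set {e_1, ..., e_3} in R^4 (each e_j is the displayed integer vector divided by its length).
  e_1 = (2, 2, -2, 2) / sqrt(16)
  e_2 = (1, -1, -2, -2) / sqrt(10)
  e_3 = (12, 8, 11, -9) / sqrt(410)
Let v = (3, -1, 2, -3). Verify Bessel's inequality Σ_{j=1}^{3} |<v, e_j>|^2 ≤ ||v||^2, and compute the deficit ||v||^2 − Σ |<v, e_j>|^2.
Σ |<v, e_j>|^2 = 3331/164; ||v||^2 = 23; deficit = 441/164

Write each e_j = u_j / sqrt(<u_j, u_j>) where u_j is the displayed integer vector. Then <v, e_j> = <v, u_j> / sqrt(<u_j, u_j>), so |<v, e_j>|^2 = <v, u_j>^2 / <u_j, u_j>.
Coefficients: <v, e_1> = -6/sqrt(16), <v, e_2> = 6/sqrt(10), <v, e_3> = 77/sqrt(410).
Square and sum: Σ |<v, e_j>|^2 = 3331/164.
Compute ||v||^2 = v·v = 23.
Deficit = 23 − 3331/164 = 441/164 ≥ 0, confirming Bessel's inequality. (The deficit equals ||v − Σ <v,e_j> e_j||^2, the squared distance from v to span{e_j}.)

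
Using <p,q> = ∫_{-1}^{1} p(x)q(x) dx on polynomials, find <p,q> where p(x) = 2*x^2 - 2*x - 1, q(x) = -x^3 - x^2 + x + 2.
<p,q> = -2

Expand the product: p(x)·q(x) = -2*x^5 + 5*x^3 + 3*x^2 - 5*x - 2.
∫_{-1}^{1} of each monomial x^k gives [2/(k+1) if k even, 0 if k odd]. Integrating term-by-term (or equivalently evaluating the antiderivative F(x) = -x^6/3 + 5*x^4/4 + x^3 - 5*x^2/2 - 2*x at the endpoints):
  F(1) − F(−1) = -31/12 − (-7/12) = -2.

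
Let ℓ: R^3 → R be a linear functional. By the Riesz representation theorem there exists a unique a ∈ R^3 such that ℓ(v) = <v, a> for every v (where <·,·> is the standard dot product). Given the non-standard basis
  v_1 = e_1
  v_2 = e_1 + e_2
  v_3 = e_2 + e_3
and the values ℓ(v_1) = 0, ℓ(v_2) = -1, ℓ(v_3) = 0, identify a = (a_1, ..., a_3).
a = (0, -1, 1)

Write a = (a_1, ..., a_3) in the standard basis. For each basis vector v_i, ℓ(v_i) = <v_i, a> is a linear equation in the a_j's. Collect the n equations into a matrix system V a = ℓ, where row i of V is v_i (expressed in the standard basis). Since V is invertible (lower-triangular with 1s on the diagonal, up to permutation), solve by back-substitution:
  V =
[[1, 0, 0],
 [1, 1, 0],
 [0, 1, 1]]
  V a = (0, -1, 0)
Solving gives a = (0, -1, 1).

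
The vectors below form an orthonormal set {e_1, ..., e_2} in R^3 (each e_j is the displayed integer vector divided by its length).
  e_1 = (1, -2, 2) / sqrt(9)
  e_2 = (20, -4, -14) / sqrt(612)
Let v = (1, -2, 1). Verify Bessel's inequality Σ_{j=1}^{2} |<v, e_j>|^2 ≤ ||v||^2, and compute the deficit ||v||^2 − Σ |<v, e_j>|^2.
Σ |<v, e_j>|^2 = 98/17; ||v||^2 = 6; deficit = 4/17

Write each e_j = u_j / sqrt(<u_j, u_j>) where u_j is the displayed integer vector. Then <v, e_j> = <v, u_j> / sqrt(<u_j, u_j>), so |<v, e_j>|^2 = <v, u_j>^2 / <u_j, u_j>.
Coefficients: <v, e_1> = 7/sqrt(9), <v, e_2> = 14/sqrt(612).
Square and sum: Σ |<v, e_j>|^2 = 98/17.
Compute ||v||^2 = v·v = 6.
Deficit = 6 − 98/17 = 4/17 ≥ 0, confirming Bessel's inequality. (The deficit equals ||v − Σ <v,e_j> e_j||^2, the squared distance from v to span{e_j}.)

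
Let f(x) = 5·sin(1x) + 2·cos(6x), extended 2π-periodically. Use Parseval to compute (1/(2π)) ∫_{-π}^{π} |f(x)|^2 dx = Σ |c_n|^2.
Σ |c_n|^2 = 29/2

Expand |f|^2 and use orthogonality of {sin(nx), cos(mx)} on [-π, π]:
  ∫_{-π}^{π} sin(nx)^2 dx = π, ∫ cos(mx)^2 dx = π, and cross terms integrate to 0.
So ∫_{-π}^{π} f(x)^2 dx = 5^2 · π + 2^2 · π = (25 + 4)π.
Divide by 2π: (25 + 4)/2 = 29/2.
By Parseval, this equals Σ |c_n|^2.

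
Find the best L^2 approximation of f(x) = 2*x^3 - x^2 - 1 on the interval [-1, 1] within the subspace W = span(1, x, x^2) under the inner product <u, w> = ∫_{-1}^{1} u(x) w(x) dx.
g(x) = -x^2 + 6*x/5 - 1

The best approximation g ∈ W is the orthogonal projection of f onto W. Writing g = a_0 + a_1 x + a_2 x^2, the coefficients solve the normal equations G · a = b where
  G_{ij} = <φ_i, φ_j> and b_i = <f, φ_i>, with φ_0 = 1, φ_1 = x, φ_2 = x^2.
G =
  [2, 0, 2/3]
  [0, 2/3, 0]
  [2/3, 0, 2/5],
b = (-8/3, 4/5, -16/15).
Solving gives a_0 = -1, a_1 = 6/5, a_2 = -1, so
  g(x) = -x^2 + 6*x/5 - 1.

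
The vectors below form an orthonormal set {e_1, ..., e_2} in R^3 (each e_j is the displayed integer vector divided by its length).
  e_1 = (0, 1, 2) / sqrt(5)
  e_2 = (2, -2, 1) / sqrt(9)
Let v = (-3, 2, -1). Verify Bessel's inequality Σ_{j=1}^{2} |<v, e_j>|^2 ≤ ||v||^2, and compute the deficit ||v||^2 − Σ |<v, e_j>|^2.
Σ |<v, e_j>|^2 = 121/9; ||v||^2 = 14; deficit = 5/9

Write each e_j = u_j / sqrt(<u_j, u_j>) where u_j is the displayed integer vector. Then <v, e_j> = <v, u_j> / sqrt(<u_j, u_j>), so |<v, e_j>|^2 = <v, u_j>^2 / <u_j, u_j>.
Coefficients: <v, e_1> = 0/sqrt(5), <v, e_2> = -11/sqrt(9).
Square and sum: Σ |<v, e_j>|^2 = 121/9.
Compute ||v||^2 = v·v = 14.
Deficit = 14 − 121/9 = 5/9 ≥ 0, confirming Bessel's inequality. (The deficit equals ||v − Σ <v,e_j> e_j||^2, the squared distance from v to span{e_j}.)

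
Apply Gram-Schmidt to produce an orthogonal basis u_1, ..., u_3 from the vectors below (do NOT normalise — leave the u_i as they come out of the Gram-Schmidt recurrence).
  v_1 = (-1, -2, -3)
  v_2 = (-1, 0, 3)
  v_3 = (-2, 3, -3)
Orthogonal basis:
  u_1 = (-1, -2, -3)
  u_2 = (-11/7, -8/7, 9/7)
  u_3 = (-54/19, 54/19, -18/19)

Apply the Gram-Schmidt recurrence
  u_1 = v_1
  u_i = v_i − Σ_{j<i} ((v_i · u_j) / (u_j · u_j)) · u_j.

Step by step this gives:
  u_1 = (-1, -2, -3)
  u_2 = (-11/7, -8/7, 9/7)
  u_3 = (-54/19, 54/19, -18/19)

Orthogonality check:
  u_2 · u_1 = 0 (should be 0)
  u_3 · u_1 = 0 (should be 0)
  u_3 · u_2 = 0 (should be 0)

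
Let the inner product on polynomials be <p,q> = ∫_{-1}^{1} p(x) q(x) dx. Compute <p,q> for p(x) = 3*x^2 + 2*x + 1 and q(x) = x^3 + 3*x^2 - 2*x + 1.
<p,q> = 116/15

Expand the product: p(x)·q(x) = 3*x^5 + 11*x^4 + x^3 + 2*x^2 + 1.
∫_{-1}^{1} of each monomial x^k gives [2/(k+1) if k even, 0 if k odd]. Integrating term-by-term (or equivalently evaluating the antiderivative F(x) = x^6/2 + 11*x^5/5 + x^4/4 + 2*x^3/3 + x at the endpoints):
  F(1) − F(−1) = 277/60 − (-187/60) = 116/15.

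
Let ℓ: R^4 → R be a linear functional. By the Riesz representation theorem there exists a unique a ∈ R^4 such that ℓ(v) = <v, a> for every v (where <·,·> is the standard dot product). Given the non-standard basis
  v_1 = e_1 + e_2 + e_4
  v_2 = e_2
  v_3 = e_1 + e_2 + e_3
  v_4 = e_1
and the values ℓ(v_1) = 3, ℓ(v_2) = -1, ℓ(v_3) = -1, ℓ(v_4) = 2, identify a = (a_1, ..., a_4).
a = (2, -1, -2, 2)

Write a = (a_1, ..., a_4) in the standard basis. For each basis vector v_i, ℓ(v_i) = <v_i, a> is a linear equation in the a_j's. Collect the n equations into a matrix system V a = ℓ, where row i of V is v_i (expressed in the standard basis). Since V is invertible (lower-triangular with 1s on the diagonal, up to permutation), solve by back-substitution:
  V =
[[1, 1, 0, 1],
 [0, 1, 0, 0],
 [1, 1, 1, 0],
 [1, 0, 0, 0]]
  V a = (3, -1, -1, 2)
Solving gives a = (2, -1, -2, 2).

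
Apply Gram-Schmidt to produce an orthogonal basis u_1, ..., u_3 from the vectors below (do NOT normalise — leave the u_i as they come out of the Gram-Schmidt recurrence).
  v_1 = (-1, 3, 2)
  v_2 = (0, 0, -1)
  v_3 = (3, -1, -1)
Orthogonal basis:
  u_1 = (-1, 3, 2)
  u_2 = (-1/7, 3/7, -5/7)
  u_3 = (12/5, 4/5, 0)

Apply the Gram-Schmidt recurrence
  u_1 = v_1
  u_i = v_i − Σ_{j<i} ((v_i · u_j) / (u_j · u_j)) · u_j.

Step by step this gives:
  u_1 = (-1, 3, 2)
  u_2 = (-1/7, 3/7, -5/7)
  u_3 = (12/5, 4/5, 0)

Orthogonality check:
  u_2 · u_1 = 0 (should be 0)
  u_3 · u_1 = 0 (should be 0)
  u_3 · u_2 = 0 (should be 0)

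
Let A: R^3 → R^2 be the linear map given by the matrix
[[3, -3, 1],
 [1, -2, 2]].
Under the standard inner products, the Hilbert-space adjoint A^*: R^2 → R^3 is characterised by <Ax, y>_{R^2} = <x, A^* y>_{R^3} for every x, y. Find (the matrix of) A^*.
A^* = A^T =
[[3, 1],
 [-3, -2],
 [1, 2]]

For real matrices with standard dot products, the defining identity <Ax, y> = <x, A^* y> gives (Ax)^T y = x^T (A^*) y, i.e. x^T A^T y = x^T (A^*) y. Since this holds for all x, y, we must have A^* = A^T. Therefore
A^* =
[[3, 1],
 [-3, -2],
 [1, 2]].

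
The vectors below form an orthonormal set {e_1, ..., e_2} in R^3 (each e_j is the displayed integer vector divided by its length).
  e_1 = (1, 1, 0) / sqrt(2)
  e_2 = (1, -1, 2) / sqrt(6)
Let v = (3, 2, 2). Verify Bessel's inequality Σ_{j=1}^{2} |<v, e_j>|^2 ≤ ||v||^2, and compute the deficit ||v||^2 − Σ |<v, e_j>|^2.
Σ |<v, e_j>|^2 = 50/3; ||v||^2 = 17; deficit = 1/3

Write each e_j = u_j / sqrt(<u_j, u_j>) where u_j is the displayed integer vector. Then <v, e_j> = <v, u_j> / sqrt(<u_j, u_j>), so |<v, e_j>|^2 = <v, u_j>^2 / <u_j, u_j>.
Coefficients: <v, e_1> = 5/sqrt(2), <v, e_2> = 5/sqrt(6).
Square and sum: Σ |<v, e_j>|^2 = 50/3.
Compute ||v||^2 = v·v = 17.
Deficit = 17 − 50/3 = 1/3 ≥ 0, confirming Bessel's inequality. (The deficit equals ||v − Σ <v,e_j> e_j||^2, the squared distance from v to span{e_j}.)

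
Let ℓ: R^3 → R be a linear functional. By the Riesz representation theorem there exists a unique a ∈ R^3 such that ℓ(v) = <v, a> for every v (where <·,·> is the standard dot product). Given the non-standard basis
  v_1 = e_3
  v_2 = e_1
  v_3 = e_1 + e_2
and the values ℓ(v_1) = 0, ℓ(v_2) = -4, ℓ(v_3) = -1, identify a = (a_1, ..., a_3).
a = (-4, 3, 0)

Write a = (a_1, ..., a_3) in the standard basis. For each basis vector v_i, ℓ(v_i) = <v_i, a> is a linear equation in the a_j's. Collect the n equations into a matrix system V a = ℓ, where row i of V is v_i (expressed in the standard basis). Since V is invertible (lower-triangular with 1s on the diagonal, up to permutation), solve by back-substitution:
  V =
[[0, 0, 1],
 [1, 0, 0],
 [1, 1, 0]]
  V a = (0, -4, -1)
Solving gives a = (-4, 3, 0).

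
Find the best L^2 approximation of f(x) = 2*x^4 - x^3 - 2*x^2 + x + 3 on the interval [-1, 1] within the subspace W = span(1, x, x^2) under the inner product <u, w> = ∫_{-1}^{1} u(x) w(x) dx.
g(x) = -2*x^2/7 + 2*x/5 + 99/35

The best approximation g ∈ W is the orthogonal projection of f onto W. Writing g = a_0 + a_1 x + a_2 x^2, the coefficients solve the normal equations G · a = b where
  G_{ij} = <φ_i, φ_j> and b_i = <f, φ_i>, with φ_0 = 1, φ_1 = x, φ_2 = x^2.
G =
  [2, 0, 2/3]
  [0, 2/3, 0]
  [2/3, 0, 2/5],
b = (82/15, 4/15, 62/35).
Solving gives a_0 = 99/35, a_1 = 2/5, a_2 = -2/7, so
  g(x) = -2*x^2/7 + 2*x/5 + 99/35.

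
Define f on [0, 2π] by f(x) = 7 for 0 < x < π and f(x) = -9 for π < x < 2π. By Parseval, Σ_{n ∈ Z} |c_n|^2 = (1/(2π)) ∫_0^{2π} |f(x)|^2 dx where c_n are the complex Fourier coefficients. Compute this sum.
Σ |c_n|^2 = 65

Parseval equates the L^2 energy of f (normalised by 1/(2π)) with the ℓ^2 sum of its Fourier coefficients: (1/(2π)) ∫_0^{2π} |f|^2 = Σ |c_n|^2.
Compute the left side: (1/(2π)) [∫_0^π 7^2 dx + ∫_π^{2π} (-9)^2 dx] = (1/(2π)) · (49π + 81π) = (49 + 81)/2 = 65.
So Σ_{n ∈ Z} |c_n|^2 = 65.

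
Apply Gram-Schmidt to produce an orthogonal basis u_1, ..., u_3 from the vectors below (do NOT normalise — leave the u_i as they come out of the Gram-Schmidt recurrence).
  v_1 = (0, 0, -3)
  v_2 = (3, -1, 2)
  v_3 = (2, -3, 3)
Orthogonal basis:
  u_1 = (0, 0, -3)
  u_2 = (3, -1, 0)
  u_3 = (-7/10, -21/10, 0)

Apply the Gram-Schmidt recurrence
  u_1 = v_1
  u_i = v_i − Σ_{j<i} ((v_i · u_j) / (u_j · u_j)) · u_j.

Step by step this gives:
  u_1 = (0, 0, -3)
  u_2 = (3, -1, 0)
  u_3 = (-7/10, -21/10, 0)

Orthogonality check:
  u_2 · u_1 = 0 (should be 0)
  u_3 · u_1 = 0 (should be 0)
  u_3 · u_2 = 0 (should be 0)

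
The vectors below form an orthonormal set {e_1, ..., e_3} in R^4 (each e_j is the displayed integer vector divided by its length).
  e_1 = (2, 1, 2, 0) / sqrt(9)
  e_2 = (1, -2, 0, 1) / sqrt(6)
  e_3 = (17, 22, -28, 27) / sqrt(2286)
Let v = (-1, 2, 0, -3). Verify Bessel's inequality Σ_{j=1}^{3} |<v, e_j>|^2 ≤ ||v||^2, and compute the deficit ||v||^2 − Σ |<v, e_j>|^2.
Σ |<v, e_j>|^2 = 4550/381; ||v||^2 = 14; deficit = 784/381

Write each e_j = u_j / sqrt(<u_j, u_j>) where u_j is the displayed integer vector. Then <v, e_j> = <v, u_j> / sqrt(<u_j, u_j>), so |<v, e_j>|^2 = <v, u_j>^2 / <u_j, u_j>.
Coefficients: <v, e_1> = 0/sqrt(9), <v, e_2> = -8/sqrt(6), <v, e_3> = -54/sqrt(2286).
Square and sum: Σ |<v, e_j>|^2 = 4550/381.
Compute ||v||^2 = v·v = 14.
Deficit = 14 − 4550/381 = 784/381 ≥ 0, confirming Bessel's inequality. (The deficit equals ||v − Σ <v,e_j> e_j||^2, the squared distance from v to span{e_j}.)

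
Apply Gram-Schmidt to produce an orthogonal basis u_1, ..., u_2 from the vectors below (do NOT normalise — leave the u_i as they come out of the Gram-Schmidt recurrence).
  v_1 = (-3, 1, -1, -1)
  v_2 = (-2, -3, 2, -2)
Orthogonal basis:
  u_1 = (-3, 1, -1, -1)
  u_2 = (-5/4, -13/4, 9/4, -7/4)

Apply the Gram-Schmidt recurrence
  u_1 = v_1
  u_i = v_i − Σ_{j<i} ((v_i · u_j) / (u_j · u_j)) · u_j.

Step by step this gives:
  u_1 = (-3, 1, -1, -1)
  u_2 = (-5/4, -13/4, 9/4, -7/4)

Orthogonality check:
  u_2 · u_1 = 0 (should be 0)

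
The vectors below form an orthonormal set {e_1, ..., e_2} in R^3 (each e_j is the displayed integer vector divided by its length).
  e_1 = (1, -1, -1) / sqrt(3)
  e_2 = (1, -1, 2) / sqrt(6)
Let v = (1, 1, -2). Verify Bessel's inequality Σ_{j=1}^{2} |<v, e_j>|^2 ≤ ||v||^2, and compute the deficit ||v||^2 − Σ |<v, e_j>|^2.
Σ |<v, e_j>|^2 = 4; ||v||^2 = 6; deficit = 2

Write each e_j = u_j / sqrt(<u_j, u_j>) where u_j is the displayed integer vector. Then <v, e_j> = <v, u_j> / sqrt(<u_j, u_j>), so |<v, e_j>|^2 = <v, u_j>^2 / <u_j, u_j>.
Coefficients: <v, e_1> = 2/sqrt(3), <v, e_2> = -4/sqrt(6).
Square and sum: Σ |<v, e_j>|^2 = 4.
Compute ||v||^2 = v·v = 6.
Deficit = 6 − 4 = 2 ≥ 0, confirming Bessel's inequality. (The deficit equals ||v − Σ <v,e_j> e_j||^2, the squared distance from v to span{e_j}.)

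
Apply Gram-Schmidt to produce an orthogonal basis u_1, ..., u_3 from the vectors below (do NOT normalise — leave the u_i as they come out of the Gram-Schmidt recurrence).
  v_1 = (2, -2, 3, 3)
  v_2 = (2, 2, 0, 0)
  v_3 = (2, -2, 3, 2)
Orthogonal basis:
  u_1 = (2, -2, 3, 3)
  u_2 = (2, 2, 0, 0)
  u_3 = (3/13, -3/13, 9/26, -17/26)

Apply the Gram-Schmidt recurrence
  u_1 = v_1
  u_i = v_i − Σ_{j<i} ((v_i · u_j) / (u_j · u_j)) · u_j.

Step by step this gives:
  u_1 = (2, -2, 3, 3)
  u_2 = (2, 2, 0, 0)
  u_3 = (3/13, -3/13, 9/26, -17/26)

Orthogonality check:
  u_2 · u_1 = 0 (should be 0)
  u_3 · u_1 = 0 (should be 0)
  u_3 · u_2 = 0 (should be 0)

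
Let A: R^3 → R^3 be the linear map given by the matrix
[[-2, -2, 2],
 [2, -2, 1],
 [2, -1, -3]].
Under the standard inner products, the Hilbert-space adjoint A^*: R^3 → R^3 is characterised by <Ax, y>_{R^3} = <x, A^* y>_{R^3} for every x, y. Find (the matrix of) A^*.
A^* = A^T =
[[-2, 2, 2],
 [-2, -2, -1],
 [2, 1, -3]]

For real matrices with standard dot products, the defining identity <Ax, y> = <x, A^* y> gives (Ax)^T y = x^T (A^*) y, i.e. x^T A^T y = x^T (A^*) y. Since this holds for all x, y, we must have A^* = A^T. Therefore
A^* =
[[-2, 2, 2],
 [-2, -2, -1],
 [2, 1, -3]].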